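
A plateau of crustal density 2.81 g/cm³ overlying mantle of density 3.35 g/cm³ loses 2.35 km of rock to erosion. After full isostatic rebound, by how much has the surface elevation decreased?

Rebound u = e ρ_c/ρ_m = 2.35 km × 2.81/3.35 = 1.971 km.
Net surface drop = e − u = 2.35 km − 1.971 km = e (ρ_m − ρ_c)/ρ_m = 0.379 km.

0.379 km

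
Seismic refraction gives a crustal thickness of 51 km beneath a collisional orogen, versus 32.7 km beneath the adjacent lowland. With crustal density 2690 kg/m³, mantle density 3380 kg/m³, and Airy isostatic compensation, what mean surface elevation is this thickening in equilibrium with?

Excess crust Δ = 51 km − 32.7 km = 18.3 km, split between elevation h and root r with h + r = Δ.
Airy balance ρ_c h = (ρ_m − ρ_c) r gives r = h ρ_c/(ρ_m − ρ_c), so h (1 + ρ_c/(ρ_m − ρ_c)) = Δ, i.e. h = Δ (ρ_m − ρ_c)/ρ_m.
h = 18.3 km × 690/3380 = 3.74 km.

3.74 km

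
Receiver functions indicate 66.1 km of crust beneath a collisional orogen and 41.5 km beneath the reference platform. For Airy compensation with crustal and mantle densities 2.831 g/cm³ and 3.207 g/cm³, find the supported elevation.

Excess crust Δ = 66.1 km − 41.5 km = 24.6 km, split between elevation h and root r with h + r = Δ.
Airy balance ρ_c h = (ρ_m − ρ_c) r gives r = h ρ_c/(ρ_m − ρ_c), so h (1 + ρ_c/(ρ_m − ρ_c)) = Δ, i.e. h = Δ (ρ_m − ρ_c)/ρ_m.
h = 24.6 km × 0.376/3.207 = 2.88 km.

2.88 km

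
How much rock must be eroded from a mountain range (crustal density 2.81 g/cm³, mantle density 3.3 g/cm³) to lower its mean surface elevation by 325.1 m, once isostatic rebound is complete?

Net drop Δ = e − u = e − e ρ_c/ρ_m = e (ρ_m − ρ_c)/ρ_m.
e = Δ ρ_m/(ρ_m − ρ_c) = 325.1 m × 3.3/0.49 = 2190 m.

2190 m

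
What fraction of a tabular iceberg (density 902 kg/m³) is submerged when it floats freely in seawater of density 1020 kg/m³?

88.4%

Submerged fraction = ρ_obj/ρ_fluid = 902/1020 = 88.4%.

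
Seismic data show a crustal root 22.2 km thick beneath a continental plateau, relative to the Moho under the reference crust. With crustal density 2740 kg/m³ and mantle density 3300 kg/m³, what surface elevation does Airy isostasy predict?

4.54 km

Isostatic balance requires: ρ_c h = (ρ_m − ρ_c) r.
h = r (ρ_m − ρ_c) / ρ_c = 22.2 km × (3300 − 2740) / 2740 = 4.54 km.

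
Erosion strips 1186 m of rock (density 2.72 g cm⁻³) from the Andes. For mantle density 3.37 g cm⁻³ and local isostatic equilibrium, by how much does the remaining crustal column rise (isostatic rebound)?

Unloading: uplift u = e ρ_c/ρ_m = 1186 m × 2.72/3.37 = 957 m.

957 m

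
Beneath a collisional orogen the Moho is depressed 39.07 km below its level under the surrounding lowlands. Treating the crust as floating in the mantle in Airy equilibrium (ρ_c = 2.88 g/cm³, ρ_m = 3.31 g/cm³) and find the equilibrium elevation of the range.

5.83 km

Isostatic balance requires: ρ_c h = (ρ_m − ρ_c) r.
h = r (ρ_m − ρ_c) / ρ_c = 39.07 km × (3.31 − 2.88) / 2.88 = 5.83 km.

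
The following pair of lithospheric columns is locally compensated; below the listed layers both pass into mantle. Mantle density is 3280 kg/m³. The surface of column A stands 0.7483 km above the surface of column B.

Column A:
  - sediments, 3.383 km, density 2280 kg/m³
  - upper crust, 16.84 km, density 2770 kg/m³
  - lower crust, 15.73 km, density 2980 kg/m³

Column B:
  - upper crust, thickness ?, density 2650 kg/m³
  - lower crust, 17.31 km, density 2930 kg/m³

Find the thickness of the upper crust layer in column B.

Take the compensation level at the base of the deeper column (depth z_c below the surface of column A) and equate Σ ρ_i t_i down to z_c; mantle fills any gap and the z_c terms cancel.
Column A: 3.383×2280 + 16.84×2770 + 15.73×2980 + (z_c − 35.953)×3280
Column B: 0.7483×0 + x×2650 + 17.31×2930 + (z_c − 0.7483 − 17.31 − x)×3280
The z_c×3280 term appears on both sides and cancels. Collect the known terms of each column as K = Σ(ρt)_known − 3280 × (depth of known layers): K_A = 101235.44 − 3280×35.953 = −16690.4; K_B = 50718.3 − 3280×(0.7483 + 17.31) = −8512.924.
Balance: K_A = K_B − x×(3280 − 2650), so x = (K_B − K_A)/(3280 − 2650) = 8177.48/630 = 13 km.

13 km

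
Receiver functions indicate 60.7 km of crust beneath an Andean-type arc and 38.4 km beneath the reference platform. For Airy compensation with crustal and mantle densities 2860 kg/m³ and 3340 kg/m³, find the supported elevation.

Excess crust Δ = 60.7 km − 38.4 km = 22.3 km, split between elevation h and root r with h + r = Δ.
Airy balance ρ_c h = (ρ_m − ρ_c) r gives r = h ρ_c/(ρ_m − ρ_c), so h (1 + ρ_c/(ρ_m − ρ_c)) = Δ, i.e. h = Δ (ρ_m − ρ_c)/ρ_m.
h = 22.3 km × 480/3340 = 3.2 km.

3.2 km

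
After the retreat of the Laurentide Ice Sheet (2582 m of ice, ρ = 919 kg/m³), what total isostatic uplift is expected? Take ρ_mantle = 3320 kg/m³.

Removing the load lets mantle flow back in; uplift u satisfies ρ_ice t = ρ_m u.
u = t ρ_ice/ρ_m = 2582 m × 919/3320 = 715 m.

715 m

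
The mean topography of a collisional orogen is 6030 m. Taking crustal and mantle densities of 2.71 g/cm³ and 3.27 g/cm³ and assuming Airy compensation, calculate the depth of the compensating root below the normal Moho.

Equating mass per unit area of the two columns: the weight of the topography is balanced by the buoyancy of the root, ρ_c h = (ρ_m − ρ_c) r.
r = h · ρ_c / (ρ_m − ρ_c) = 6030 m × 2.71 / (3.27 − 2.71) = 29200 m.

29200 m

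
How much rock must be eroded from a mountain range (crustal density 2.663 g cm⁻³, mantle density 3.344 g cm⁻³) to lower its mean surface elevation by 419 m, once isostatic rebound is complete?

2060 m

Net drop Δ = e − u = e − e ρ_c/ρ_m = e (ρ_m − ρ_c)/ρ_m.
e = Δ ρ_m/(ρ_m − ρ_c) = 419 m × 3.344/0.681 = 2060 m.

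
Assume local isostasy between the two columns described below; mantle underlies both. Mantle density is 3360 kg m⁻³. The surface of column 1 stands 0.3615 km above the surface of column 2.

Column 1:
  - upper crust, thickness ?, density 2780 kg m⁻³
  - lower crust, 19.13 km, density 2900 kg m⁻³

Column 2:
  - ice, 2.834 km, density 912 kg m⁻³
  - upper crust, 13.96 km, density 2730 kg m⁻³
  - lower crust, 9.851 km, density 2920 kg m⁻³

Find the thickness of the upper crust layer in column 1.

21.5 km

Take the compensation level at the base of the deeper column (depth z_c below the surface of column 1) and equate Σ ρ_i t_i down to z_c; mantle fills any gap and the z_c terms cancel.
Column 1: x×2780 + 19.13×2900 + (z_c − 19.13 − x)×3360
Column 2: 0.3615×0 + 2.834×912 + 13.96×2730 + 9.851×2920 + (z_c − 0.3615 − 26.645)×3360
The z_c×3360 term appears on both sides and cancels. Collect the known terms of each column as K = Σ(ρt)_known − 3360 × (depth of known layers): K_1 = 55477 − 3360×19.13 = −8799.8; K_2 = 69460.328 − 3360×(0.3615 + 26.645) = −21281.512.
Balance: K_1 − x×(3360 − 2780) = K_2, so x = (K_1 − K_2)/(3360 − 2780) = 12481.7/580 = 21.5 km.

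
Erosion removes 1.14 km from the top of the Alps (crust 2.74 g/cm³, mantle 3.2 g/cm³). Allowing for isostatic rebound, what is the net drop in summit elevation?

Rebound u = e ρ_c/ρ_m = 1.14 km × 2.74/3.2 = 0.9761 km.
Net surface drop = e − u = 1.14 km − 0.9761 km = e (ρ_m − ρ_c)/ρ_m = 0.164 km.

0.164 km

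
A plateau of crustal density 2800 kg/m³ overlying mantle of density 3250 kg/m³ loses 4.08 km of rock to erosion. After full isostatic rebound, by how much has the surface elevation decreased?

0.565 km

Rebound u = e ρ_c/ρ_m = 4.08 km × 2800/3250 = 3.515 km.
Net surface drop = e − u = 4.08 km − 3.515 km = e (ρ_m − ρ_c)/ρ_m = 0.565 km.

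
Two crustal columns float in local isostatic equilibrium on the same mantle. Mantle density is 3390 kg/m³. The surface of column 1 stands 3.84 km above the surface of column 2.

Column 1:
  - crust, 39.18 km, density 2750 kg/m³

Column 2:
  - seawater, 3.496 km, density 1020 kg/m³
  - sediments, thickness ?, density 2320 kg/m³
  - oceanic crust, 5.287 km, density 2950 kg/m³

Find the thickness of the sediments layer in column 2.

Take the compensation level at the base of the deeper column (depth z_c below the surface of column 1) and equate Σ ρ_i t_i down to z_c; mantle fills any gap and the z_c terms cancel.
Column 1: 39.18×2750 + (z_c − 39.18)×3390
Column 2: 3.84×0 + 3.496×1020 + x×2320 + 5.287×2950 + (z_c − 3.84 − 8.783 − x)×3390
The z_c×3390 term appears on both sides and cancels. Collect the known terms of each column as K = Σ(ρt)_known − 3390 × (depth of known layers): K_1 = 107745 − 3390×39.18 = −25075.2; K_2 = 19162.57 − 3390×(3.84 + 8.783) = −23629.4.
Balance: K_1 = K_2 − x×(3390 − 2320), so x = (K_2 − K_1)/(3390 − 2320) = 1445.8/1070 = 1.35 km.

1.35 km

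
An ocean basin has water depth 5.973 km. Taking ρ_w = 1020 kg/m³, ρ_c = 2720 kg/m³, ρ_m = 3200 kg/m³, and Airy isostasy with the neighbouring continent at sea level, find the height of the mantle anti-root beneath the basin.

21.2 km

Equating mass per unit area of the two columns: replacing crust with seawater at the top is compensated by replacing crust with mantle at the base: d (ρ_c − ρ_w) = a (ρ_m − ρ_c).
a = d (ρ_c − ρ_w)/(ρ_m − ρ_c) = 5.973 km × 1700/480 = 21.2 km.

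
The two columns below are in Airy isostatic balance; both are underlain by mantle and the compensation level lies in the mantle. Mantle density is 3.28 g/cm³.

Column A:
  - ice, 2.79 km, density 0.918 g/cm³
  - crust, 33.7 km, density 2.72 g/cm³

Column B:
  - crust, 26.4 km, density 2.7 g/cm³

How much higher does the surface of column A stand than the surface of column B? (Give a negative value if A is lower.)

3.09 km

For any compensation level in the mantle, the mantle terms cancel and isostasy reduces to e = (Σt_A − Σt_B) − (Σ(ρt)_A − Σ(ρt)_B) / ρ_m.
Σt_A = 36.49 km; Σt_B = 26.4 km; Σ(ρt)_A = 94.22522; Σ(ρt)_B = 71.28 (in km·g/cm³).
e = (36.49 − 26.4) − (94.22522 − 71.28) / 3.28 = 3.09 km.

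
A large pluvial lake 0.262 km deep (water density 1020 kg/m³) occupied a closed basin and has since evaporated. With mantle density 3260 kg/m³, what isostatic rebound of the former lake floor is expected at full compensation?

0.082 km

u = d ρ_w/ρ_m = 0.262 km × 1020/3260 = 0.082 km.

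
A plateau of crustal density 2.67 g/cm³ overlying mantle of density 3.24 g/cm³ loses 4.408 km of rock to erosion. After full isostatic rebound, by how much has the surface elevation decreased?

Rebound u = e ρ_c/ρ_m = 4.408 km × 2.67/3.24 = 3.633 km.
Net surface drop = e − u = 4.408 km − 3.633 km = e (ρ_m − ρ_c)/ρ_m = 0.775 km.

0.775 km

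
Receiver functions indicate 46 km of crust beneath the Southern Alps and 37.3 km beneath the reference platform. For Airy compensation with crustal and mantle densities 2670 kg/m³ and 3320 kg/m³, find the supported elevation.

Excess crust Δ = 46 km − 37.3 km = 8.7 km, split between elevation h and root r with h + r = Δ.
Airy balance ρ_c h = (ρ_m − ρ_c) r gives r = h ρ_c/(ρ_m − ρ_c), so h (1 + ρ_c/(ρ_m − ρ_c)) = Δ, i.e. h = Δ (ρ_m − ρ_c)/ρ_m.
h = 8.7 km × 650/3320 = 1.7 km.

1.7 km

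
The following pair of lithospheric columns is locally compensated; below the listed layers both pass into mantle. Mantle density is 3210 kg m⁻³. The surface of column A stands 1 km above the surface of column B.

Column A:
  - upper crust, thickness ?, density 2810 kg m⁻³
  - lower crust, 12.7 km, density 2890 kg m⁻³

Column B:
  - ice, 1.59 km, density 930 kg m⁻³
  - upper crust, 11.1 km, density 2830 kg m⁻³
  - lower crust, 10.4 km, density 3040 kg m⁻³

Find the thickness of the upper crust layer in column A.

Take the compensation level at the base of the deeper column (depth z_c below the surface of column A) and equate Σ ρ_i t_i down to z_c; mantle fills any gap and the z_c terms cancel.
Column A: x×2810 + 12.7×2890 + (z_c − 12.7 − x)×3210
Column B: 1×0 + 1.59×930 + 11.1×2830 + 10.4×3040 + (z_c − 1 − 23.09)×3210
The z_c×3210 term appears on both sides and cancels. Collect the known terms of each column as K = Σ(ρt)_known − 3210 × (depth of known layers): K_A = 36703 − 3210×12.7 = −4064; K_B = 64507.7 − 3210×(1 + 23.09) = −12821.2.
Balance: K_A − x×(3210 − 2810) = K_B, so x = (K_A − K_B)/(3210 − 2810) = 8757.2/400 = 21.9 km.

21.9 km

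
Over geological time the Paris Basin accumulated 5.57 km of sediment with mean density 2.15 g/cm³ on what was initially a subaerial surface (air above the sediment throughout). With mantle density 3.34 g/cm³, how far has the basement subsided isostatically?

3.59 km

Subaerial load: s = t ρ_sed / ρ_m = 5.57 km × 2.15/3.34 = 3.59 km.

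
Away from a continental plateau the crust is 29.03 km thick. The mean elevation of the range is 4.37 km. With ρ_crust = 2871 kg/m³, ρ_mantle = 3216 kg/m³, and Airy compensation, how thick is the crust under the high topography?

Root depth r = h ρ_c / (ρ_m − ρ_c) = 4.37 km × 2871 / 345 = 36.37 km.
Total thickness = T + h + r = 29.03 km + 4.37 km + 36.37 km = 69.8 km.

69.8 km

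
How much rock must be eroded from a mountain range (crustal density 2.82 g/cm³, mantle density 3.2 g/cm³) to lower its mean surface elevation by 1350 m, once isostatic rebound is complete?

Net drop Δ = e − u = e − e ρ_c/ρ_m = e (ρ_m − ρ_c)/ρ_m.
e = Δ ρ_m/(ρ_m − ρ_c) = 1350 m × 3.2/0.38 = 11400 m.

11400 m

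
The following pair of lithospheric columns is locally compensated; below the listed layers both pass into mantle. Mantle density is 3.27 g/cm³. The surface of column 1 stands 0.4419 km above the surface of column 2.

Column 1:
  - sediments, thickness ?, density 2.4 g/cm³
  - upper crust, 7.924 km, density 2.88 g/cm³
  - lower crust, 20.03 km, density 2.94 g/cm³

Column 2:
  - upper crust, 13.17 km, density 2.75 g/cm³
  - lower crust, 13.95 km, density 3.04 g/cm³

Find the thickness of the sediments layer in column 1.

Take the compensation level at the base of the deeper column (depth z_c below the surface of column 1) and equate Σ ρ_i t_i down to z_c; mantle fills any gap and the z_c terms cancel.
Column 1: x×2.4 + 7.924×2.88 + 20.03×2.94 + (z_c − 27.954 − x)×3.27
Column 2: 0.4419×0 + 13.17×2.75 + 13.95×3.04 + (z_c − 0.4419 − 27.12)×3.27
The z_c×3.27 term appears on both sides and cancels. Collect the known terms of each column as K = Σ(ρt)_known − 3.27 × (depth of known layers): K_1 = 81.70932 − 3.27×27.954 = −9.70026; K_2 = 78.6255 − 3.27×(0.4419 + 27.12) = −11.501913.
Balance: K_1 − x×(3.27 − 2.4) = K_2, so x = (K_1 − K_2)/(3.27 − 2.4) = 1.80165/0.87 = 2.07 km.

2.07 km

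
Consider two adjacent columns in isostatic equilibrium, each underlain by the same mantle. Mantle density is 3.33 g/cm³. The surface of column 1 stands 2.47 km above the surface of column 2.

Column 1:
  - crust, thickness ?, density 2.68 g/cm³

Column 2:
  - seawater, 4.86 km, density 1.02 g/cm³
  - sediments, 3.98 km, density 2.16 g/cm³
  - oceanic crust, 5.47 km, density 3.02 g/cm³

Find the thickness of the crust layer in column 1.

Take the compensation level at the base of the deeper column (depth z_c below the surface of column 1) and equate Σ ρ_i t_i down to z_c; mantle fills any gap and the z_c terms cancel.
Column 1: x×2.68 + (z_c − 0 − x)×3.33
Column 2: 2.47×0 + 4.86×1.02 + 3.98×2.16 + 5.47×3.02 + (z_c − 2.47 − 14.31)×3.33
The z_c×3.33 term appears on both sides and cancels. Collect the known terms of each column as K = Σ(ρt)_known − 3.33 × (depth of known layers): K_1 = 0 − 3.33×0 = 0; K_2 = 30.0734 − 3.33×(2.47 + 14.31) = −25.804.
Balance: K_1 − x×(3.33 − 2.68) = K_2, so x = (K_1 − K_2)/(3.33 − 2.68) = 25.804/0.65 = 39.7 km.

39.7 km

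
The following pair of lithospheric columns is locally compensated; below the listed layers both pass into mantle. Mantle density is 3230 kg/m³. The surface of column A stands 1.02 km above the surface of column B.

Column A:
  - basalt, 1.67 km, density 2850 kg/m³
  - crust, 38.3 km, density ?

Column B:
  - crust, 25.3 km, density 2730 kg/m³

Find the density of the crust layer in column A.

2830 kg/m³

Take the compensation level at the base of the deeper column (depth z_c below the surface of column A) and equate Σ ρ_i t_i down to z_c; mantle fills any gap and the z_c terms cancel.
Column A: 1.67×2850 + 38.3×ρ + (z_c − 39.97)×3230
Column B: 1.02×0 + 25.3×2730 + (z_c − 1.02 − 25.3)×3230
The z_c×3230 term appears on both sides and cancels. Collect the known terms of each column as K = Σ(ρt)_known − 3230 × (depth of known layers): K_A = 4759.5 − 3230×39.97 = −124343.6; K_B = 69069 − 3230×(1.02 + 25.3) = −15944.6.
Balance: K_A + 38.3×ρ = K_B, so ρ = (K_B − K_A)/38.3 = 108399/38.3 = 2830 kg/m³.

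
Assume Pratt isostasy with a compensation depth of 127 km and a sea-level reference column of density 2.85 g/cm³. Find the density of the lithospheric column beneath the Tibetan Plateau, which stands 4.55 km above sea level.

2.75 g/cm³

Pratt balance: ρ_ref D = ρ (D + h).
ρ = ρ_ref D/(D + h) = 2.85 × 127 km/(127 km + 4.55 km) = 2.75 g/cm³.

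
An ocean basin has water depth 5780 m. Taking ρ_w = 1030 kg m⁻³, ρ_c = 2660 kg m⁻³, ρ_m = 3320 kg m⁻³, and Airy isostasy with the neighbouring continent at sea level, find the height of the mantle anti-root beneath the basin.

14300 m

Isostatic balance requires: replacing crust with seawater at the top is compensated by replacing crust with mantle at the base: d (ρ_c − ρ_w) = a (ρ_m − ρ_c).
a = d (ρ_c − ρ_w)/(ρ_m − ρ_c) = 5780 m × 1630/660 = 14300 m.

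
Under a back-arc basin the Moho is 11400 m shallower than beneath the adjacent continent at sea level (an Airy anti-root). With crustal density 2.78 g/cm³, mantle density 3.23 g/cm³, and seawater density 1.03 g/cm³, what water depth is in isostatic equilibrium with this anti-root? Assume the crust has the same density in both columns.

2930 m

Replacing a thickness d of crust by seawater at the top must be balanced by replacing crust with mantle at the base: d (ρ_c − ρ_w) = a (ρ_m − ρ_c).
d = a (ρ_m − ρ_c)/(ρ_c − ρ_w) = 11400 m × 0.45/1.75 = 2930 m.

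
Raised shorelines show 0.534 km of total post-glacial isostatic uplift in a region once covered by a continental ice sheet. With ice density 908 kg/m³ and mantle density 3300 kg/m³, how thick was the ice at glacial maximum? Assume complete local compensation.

1.94 km

u = t ρ_ice/ρ_m → t = u ρ_m/ρ_ice = 0.534 km × 3300/908 = 1.94 km.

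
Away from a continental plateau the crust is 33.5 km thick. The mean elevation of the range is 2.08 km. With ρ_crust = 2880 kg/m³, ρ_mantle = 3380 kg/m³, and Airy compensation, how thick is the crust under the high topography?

47.6 km

Root depth r = h ρ_c / (ρ_m − ρ_c) = 2.08 km × 2880 / 500 = 11.98 km.
Total thickness = T + h + r = 33.5 km + 2.08 km + 11.98 km = 47.6 km.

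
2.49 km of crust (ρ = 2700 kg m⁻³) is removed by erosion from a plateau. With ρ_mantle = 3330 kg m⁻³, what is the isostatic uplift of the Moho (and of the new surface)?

Unloading: uplift u = e ρ_c/ρ_m = 2.49 km × 2700/3330 = 2.02 km.

2.02 km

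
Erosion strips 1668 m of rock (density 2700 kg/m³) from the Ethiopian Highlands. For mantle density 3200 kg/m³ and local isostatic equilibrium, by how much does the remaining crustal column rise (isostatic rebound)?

Unloading: uplift u = e ρ_c/ρ_m = 1668 m × 2700/3200 = 1410 m.

1410 m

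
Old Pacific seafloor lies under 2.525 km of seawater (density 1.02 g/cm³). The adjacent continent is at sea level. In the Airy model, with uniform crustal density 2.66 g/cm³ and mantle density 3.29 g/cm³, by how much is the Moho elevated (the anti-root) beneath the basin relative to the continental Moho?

6.57 km

Isostatic balance requires: replacing crust with seawater at the top is compensated by replacing crust with mantle at the base: d (ρ_c − ρ_w) = a (ρ_m − ρ_c).
a = d (ρ_c − ρ_w)/(ρ_m − ρ_c) = 2.525 km × 1.64/0.63 = 6.57 km.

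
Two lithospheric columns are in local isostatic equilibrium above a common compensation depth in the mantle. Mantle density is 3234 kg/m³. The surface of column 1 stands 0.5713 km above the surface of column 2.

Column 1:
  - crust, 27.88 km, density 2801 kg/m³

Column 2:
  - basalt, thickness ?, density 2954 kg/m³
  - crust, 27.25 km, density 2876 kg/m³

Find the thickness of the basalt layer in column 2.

Take the compensation level at the base of the deeper column (depth z_c below the surface of column 1) and equate Σ ρ_i t_i down to z_c; mantle fills any gap and the z_c terms cancel.
Column 1: 27.88×2801 + (z_c − 27.88)×3234
Column 2: 0.5713×0 + x×2954 + 27.25×2876 + (z_c − 0.5713 − 27.25 − x)×3234
The z_c×3234 term appears on both sides and cancels. Collect the known terms of each column as K = Σ(ρt)_known − 3234 × (depth of known layers): K_1 = 78091.88 − 3234×27.88 = −12072.04; K_2 = 78371 − 3234×(0.5713 + 27.25) = −11603.0842.
Balance: K_1 = K_2 − x×(3234 − 2954), so x = (K_2 − K_1)/(3234 − 2954) = 468.956/280 = 1.67 km.

1.67 km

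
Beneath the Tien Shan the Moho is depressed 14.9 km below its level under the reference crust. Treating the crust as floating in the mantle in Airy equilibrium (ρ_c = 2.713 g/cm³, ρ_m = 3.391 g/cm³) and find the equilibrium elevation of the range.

3.72 km

By Archimedes' principle applied to the lithosphere: ρ_c h = (ρ_m − ρ_c) r.
h = r (ρ_m − ρ_c) / ρ_c = 14.9 km × (3.391 − 2.713) / 2.713 = 3.72 km.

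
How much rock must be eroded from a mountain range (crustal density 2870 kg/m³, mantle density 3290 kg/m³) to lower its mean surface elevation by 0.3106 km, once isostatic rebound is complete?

Net drop Δ = e − u = e − e ρ_c/ρ_m = e (ρ_m − ρ_c)/ρ_m.
e = Δ ρ_m/(ρ_m − ρ_c) = 0.3106 km × 3290/420 = 2.43 km.

2.43 km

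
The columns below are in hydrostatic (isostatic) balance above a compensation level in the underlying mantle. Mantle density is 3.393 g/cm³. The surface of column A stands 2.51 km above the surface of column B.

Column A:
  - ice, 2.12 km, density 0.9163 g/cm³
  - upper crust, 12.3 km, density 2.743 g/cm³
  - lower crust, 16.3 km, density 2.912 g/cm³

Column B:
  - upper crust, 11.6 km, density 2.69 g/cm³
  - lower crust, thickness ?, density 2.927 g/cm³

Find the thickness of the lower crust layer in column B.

Take the compensation level at the base of the deeper column (depth z_c below the surface of column A) and equate Σ ρ_i t_i down to z_c; mantle fills any gap and the z_c terms cancel.
Column A: 2.12×0.9163 + 12.3×2.743 + 16.3×2.912 + (z_c − 30.72)×3.393
Column B: 2.51×0 + 11.6×2.69 + x×2.927 + (z_c − 2.51 − 11.6 − x)×3.393
The z_c×3.393 term appears on both sides and cancels. Collect the known terms of each column as K = Σ(ρt)_known − 3.393 × (depth of known layers): K_A = 83.147056 − 3.393×30.72 = −21.085904; K_B = 31.204 − 3.393×(2.51 + 11.6) = −16.67123.
Balance: K_A = K_B − x×(3.393 − 2.927), so x = (K_B − K_A)/(3.393 − 2.927) = 4.41467/0.466 = 9.47 km.

9.47 km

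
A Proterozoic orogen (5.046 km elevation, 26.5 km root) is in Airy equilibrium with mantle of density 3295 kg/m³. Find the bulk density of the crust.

ρ_c h = (ρ_m − ρ_c) r → ρ_c (h + r) = ρ_m r → ρ_c = ρ_m r / (h + r).
ρ_c = 3295 × 26.5 km / (5.046 km + 26.5 km) = 2770 kg/m³.

2770 kg/m³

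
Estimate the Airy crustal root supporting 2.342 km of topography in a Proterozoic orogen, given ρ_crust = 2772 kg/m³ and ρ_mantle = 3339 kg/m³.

By Archimedes' principle applied to the lithosphere: the weight of the topography is balanced by the buoyancy of the root, ρ_c h = (ρ_m − ρ_c) r.
r = h · ρ_c / (ρ_m − ρ_c) = 2.342 km × 2772 / (3339 − 2772) = 11.4 km.

11.4 km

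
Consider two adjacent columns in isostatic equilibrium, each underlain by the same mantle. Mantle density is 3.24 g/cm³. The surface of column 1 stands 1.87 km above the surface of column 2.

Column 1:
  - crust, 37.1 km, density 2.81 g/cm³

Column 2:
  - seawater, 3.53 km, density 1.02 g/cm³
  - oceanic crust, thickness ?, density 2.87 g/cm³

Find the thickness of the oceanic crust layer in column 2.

5.56 km

Take the compensation level at the base of the deeper column (depth z_c below the surface of column 1) and equate Σ ρ_i t_i down to z_c; mantle fills any gap and the z_c terms cancel.
Column 1: 37.1×2.81 + (z_c − 37.1)×3.24
Column 2: 1.87×0 + 3.53×1.02 + x×2.87 + (z_c − 1.87 − 3.53 − x)×3.24
The z_c×3.24 term appears on both sides and cancels. Collect the known terms of each column as K = Σ(ρt)_known − 3.24 × (depth of known layers): K_1 = 104.251 − 3.24×37.1 = −15.953; K_2 = 3.6006 − 3.24×(1.87 + 3.53) = −13.8954.
Balance: K_1 = K_2 − x×(3.24 − 2.87), so x = (K_2 − K_1)/(3.24 − 2.87) = 2.0576/0.37 = 5.56 km.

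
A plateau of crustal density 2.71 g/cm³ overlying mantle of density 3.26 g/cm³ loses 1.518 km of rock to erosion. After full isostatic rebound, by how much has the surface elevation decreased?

0.256 km

Rebound u = e ρ_c/ρ_m = 1.518 km × 2.71/3.26 = 1.262 km.
Net surface drop = e − u = 1.518 km − 1.262 km = e (ρ_m − ρ_c)/ρ_m = 0.256 km.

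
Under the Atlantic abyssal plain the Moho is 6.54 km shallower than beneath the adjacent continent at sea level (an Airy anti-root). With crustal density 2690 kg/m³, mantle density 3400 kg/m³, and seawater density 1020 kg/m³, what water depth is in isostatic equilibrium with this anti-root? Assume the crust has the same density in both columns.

Replacing a thickness d of crust by seawater at the top must be balanced by replacing crust with mantle at the base: d (ρ_c − ρ_w) = a (ρ_m − ρ_c).
d = a (ρ_m − ρ_c)/(ρ_c − ρ_w) = 6.54 km × 710/1670 = 2.78 km.

2.78 km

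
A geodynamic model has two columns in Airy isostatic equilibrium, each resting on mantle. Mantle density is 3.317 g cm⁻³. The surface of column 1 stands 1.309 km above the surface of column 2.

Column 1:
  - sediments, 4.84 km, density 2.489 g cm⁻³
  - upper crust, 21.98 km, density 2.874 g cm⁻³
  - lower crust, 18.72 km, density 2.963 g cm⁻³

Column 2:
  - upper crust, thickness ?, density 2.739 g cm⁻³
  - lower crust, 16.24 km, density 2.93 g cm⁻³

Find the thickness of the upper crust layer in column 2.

16.9 km

Take the compensation level at the base of the deeper column (depth z_c below the surface of column 1) and equate Σ ρ_i t_i down to z_c; mantle fills any gap and the z_c terms cancel.
Column 1: 4.84×2.489 + 21.98×2.874 + 18.72×2.963 + (z_c − 45.54)×3.317
Column 2: 1.309×0 + x×2.739 + 16.24×2.93 + (z_c − 1.309 − 16.24 − x)×3.317
The z_c×3.317 term appears on both sides and cancels. Collect the known terms of each column as K = Σ(ρt)_known − 3.317 × (depth of known layers): K_1 = 130.68464 − 3.317×45.54 = −20.37154; K_2 = 47.5832 − 3.317×(1.309 + 16.24) = −10.626833.
Balance: K_1 = K_2 − x×(3.317 − 2.739), so x = (K_2 − K_1)/(3.317 − 2.739) = 9.74471/0.578 = 16.9 km.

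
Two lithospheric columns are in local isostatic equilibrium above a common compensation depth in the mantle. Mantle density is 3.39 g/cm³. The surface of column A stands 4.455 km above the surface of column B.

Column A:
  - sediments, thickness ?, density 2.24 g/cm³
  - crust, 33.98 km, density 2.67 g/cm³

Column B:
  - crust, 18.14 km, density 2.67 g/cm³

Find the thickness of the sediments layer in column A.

Take the compensation level at the base of the deeper column (depth z_c below the surface of column A) and equate Σ ρ_i t_i down to z_c; mantle fills any gap and the z_c terms cancel.
Column A: x×2.24 + 33.98×2.67 + (z_c − 33.98 − x)×3.39
Column B: 4.455×0 + 18.14×2.67 + (z_c − 4.455 − 18.14)×3.39
The z_c×3.39 term appears on both sides and cancels. Collect the known terms of each column as K = Σ(ρt)_known − 3.39 × (depth of known layers): K_A = 90.7266 − 3.39×33.98 = −24.4656; K_B = 48.4338 − 3.39×(4.455 + 18.14) = −28.16325.
Balance: K_A − x×(3.39 − 2.24) = K_B, so x = (K_A − K_B)/(3.39 − 2.24) = 3.69765/1.15 = 3.22 km.

3.22 km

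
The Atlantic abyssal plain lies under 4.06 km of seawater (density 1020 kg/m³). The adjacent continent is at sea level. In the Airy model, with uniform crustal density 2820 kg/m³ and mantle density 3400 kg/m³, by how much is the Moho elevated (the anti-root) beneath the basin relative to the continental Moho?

Balancing pressure at the compensation depth: replacing crust with seawater at the top is compensated by replacing crust with mantle at the base: d (ρ_c − ρ_w) = a (ρ_m − ρ_c).
a = d (ρ_c − ρ_w)/(ρ_m − ρ_c) = 4.06 km × 1800/580 = 12.6 km.

12.6 km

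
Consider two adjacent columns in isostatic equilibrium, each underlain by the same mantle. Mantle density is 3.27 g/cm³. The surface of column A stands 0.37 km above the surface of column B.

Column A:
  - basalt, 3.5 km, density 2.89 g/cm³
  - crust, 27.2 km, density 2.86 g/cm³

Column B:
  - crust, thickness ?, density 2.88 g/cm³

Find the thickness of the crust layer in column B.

28.9 km

Take the compensation level at the base of the deeper column (depth z_c below the surface of column A) and equate Σ ρ_i t_i down to z_c; mantle fills any gap and the z_c terms cancel.
Column A: 3.5×2.89 + 27.2×2.86 + (z_c − 30.7)×3.27
Column B: 0.37×0 + x×2.88 + (z_c − 0.37 − 0 − x)×3.27
The z_c×3.27 term appears on both sides and cancels. Collect the known terms of each column as K = Σ(ρt)_known − 3.27 × (depth of known layers): K_A = 87.907 − 3.27×30.7 = −12.482; K_B = 0 − 3.27×(0.37 + 0) = −1.2099.
Balance: K_A = K_B − x×(3.27 − 2.88), so x = (K_B − K_A)/(3.27 − 2.88) = 11.2721/0.39 = 28.9 km.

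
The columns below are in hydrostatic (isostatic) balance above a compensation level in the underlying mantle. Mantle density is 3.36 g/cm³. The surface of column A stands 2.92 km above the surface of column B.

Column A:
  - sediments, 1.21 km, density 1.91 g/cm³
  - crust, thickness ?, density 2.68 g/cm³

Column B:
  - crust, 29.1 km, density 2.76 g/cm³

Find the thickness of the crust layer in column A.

Take the compensation level at the base of the deeper column (depth z_c below the surface of column A) and equate Σ ρ_i t_i down to z_c; mantle fills any gap and the z_c terms cancel.
Column A: 1.21×1.91 + x×2.68 + (z_c − 1.21 − x)×3.36
Column B: 2.92×0 + 29.1×2.76 + (z_c − 2.92 − 29.1)×3.36
The z_c×3.36 term appears on both sides and cancels. Collect the known terms of each column as K = Σ(ρt)_known − 3.36 × (depth of known layers): K_A = 2.3111 − 3.36×1.21 = −1.7545; K_B = 80.316 − 3.36×(2.92 + 29.1) = −27.2712.
Balance: K_A − x×(3.36 − 2.68) = K_B, so x = (K_A − K_B)/(3.36 − 2.68) = 25.5167/0.68 = 37.5 km.

37.5 km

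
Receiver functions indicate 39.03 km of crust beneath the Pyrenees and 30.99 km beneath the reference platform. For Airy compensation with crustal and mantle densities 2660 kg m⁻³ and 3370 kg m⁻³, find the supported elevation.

1.69 km

Excess crust Δ = 39.03 km − 30.99 km = 8.04 km, split between elevation h and root r with h + r = Δ.
Airy balance ρ_c h = (ρ_m − ρ_c) r gives r = h ρ_c/(ρ_m − ρ_c), so h (1 + ρ_c/(ρ_m − ρ_c)) = Δ, i.e. h = Δ (ρ_m − ρ_c)/ρ_m.
h = 8.04 km × 710/3370 = 1.69 km.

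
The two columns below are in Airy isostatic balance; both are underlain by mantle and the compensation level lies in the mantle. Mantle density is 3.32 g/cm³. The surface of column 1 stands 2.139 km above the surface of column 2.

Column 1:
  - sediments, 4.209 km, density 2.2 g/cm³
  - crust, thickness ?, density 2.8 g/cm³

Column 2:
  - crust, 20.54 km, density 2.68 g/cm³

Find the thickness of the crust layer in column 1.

Take the compensation level at the base of the deeper column (depth z_c below the surface of column 1) and equate Σ ρ_i t_i down to z_c; mantle fills any gap and the z_c terms cancel.
Column 1: 4.209×2.2 + x×2.8 + (z_c − 4.209 − x)×3.32
Column 2: 2.139×0 + 20.54×2.68 + (z_c − 2.139 − 20.54)×3.32
The z_c×3.32 term appears on both sides and cancels. Collect the known terms of each column as K = Σ(ρt)_known − 3.32 × (depth of known layers): K_1 = 9.2598 − 3.32×4.209 = −4.71408; K_2 = 55.0472 − 3.32×(2.139 + 20.54) = −20.24708.
Balance: K_1 − x×(3.32 − 2.8) = K_2, so x = (K_1 − K_2)/(3.32 − 2.8) = 15.533/0.52 = 29.9 km.

29.9 km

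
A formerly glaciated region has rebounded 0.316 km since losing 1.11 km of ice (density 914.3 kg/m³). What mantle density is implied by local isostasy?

3210 kg/m³

ρ_m = ρ_ice t / u = 914.3 × 1.11 km/0.316 km = 3210 kg/m³.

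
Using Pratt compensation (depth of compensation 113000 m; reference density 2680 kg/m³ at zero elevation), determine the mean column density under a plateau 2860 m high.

2610 kg/m³

Pratt balance: ρ_ref D = ρ (D + h).
ρ = ρ_ref D/(D + h) = 2680 × 113000 m/(113000 m + 2860 m) = 2610 kg/m³.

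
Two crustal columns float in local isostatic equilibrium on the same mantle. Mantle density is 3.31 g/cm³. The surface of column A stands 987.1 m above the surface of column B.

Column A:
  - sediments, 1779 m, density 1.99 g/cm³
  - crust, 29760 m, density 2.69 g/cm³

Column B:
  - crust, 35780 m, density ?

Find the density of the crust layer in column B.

2.82 g/cm³

Take the compensation level at the base of the deeper column (depth z_c below the surface of column A) and equate Σ ρ_i t_i down to z_c; mantle fills any gap and the z_c terms cancel.
Column A: 1779×1.99 + 29760×2.69 + (z_c − 31539)×3.31
Column B: 987.1×0 + 35780×ρ + (z_c − 987.1 − 35780)×3.31
The z_c×3.31 term appears on both sides and cancels. Collect the known terms of each column as K = Σ(ρt)_known − 3.31 × (depth of known layers): K_A = 83594.61 − 3.31×31539 = −20799.48; K_B = 0 − 3.31×(987.1 + 35780) = −121699.101.
Balance: K_A = K_B + 35780×ρ, so ρ = (K_A − K_B)/35780 = 100900/35780 = 2.82 g/cm³.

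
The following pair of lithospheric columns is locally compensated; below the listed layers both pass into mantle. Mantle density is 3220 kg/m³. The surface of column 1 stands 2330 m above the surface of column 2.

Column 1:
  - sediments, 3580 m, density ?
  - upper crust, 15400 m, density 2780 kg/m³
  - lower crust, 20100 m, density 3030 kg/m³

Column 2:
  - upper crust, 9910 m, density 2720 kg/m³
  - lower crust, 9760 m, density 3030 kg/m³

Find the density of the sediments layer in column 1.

Take the compensation level at the base of the deeper column (depth z_c below the surface of column 1) and equate Σ ρ_i t_i down to z_c; mantle fills any gap and the z_c terms cancel.
Column 1: 3580×ρ + 15400×2780 + 20100×3030 + (z_c − 39080)×3220
Column 2: 2330×0 + 9910×2720 + 9760×3030 + (z_c − 2330 − 19670)×3220
The z_c×3220 term appears on both sides and cancels. Collect the known terms of each column as K = Σ(ρt)_known − 3220 × (depth of known layers): K_1 = 103715000 − 3220×39080 = −22122600; K_2 = 56528000 − 3220×(2330 + 19670) = −14312000.
Balance: K_1 + 3580×ρ = K_2, so ρ = (K_2 − K_1)/3580 = 7810600/3580 = 2180 kg/m³.

2180 kg/m³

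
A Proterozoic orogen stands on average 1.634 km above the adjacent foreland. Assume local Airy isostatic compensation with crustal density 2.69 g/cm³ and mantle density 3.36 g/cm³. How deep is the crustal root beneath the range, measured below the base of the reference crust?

Equating mass per unit area of the two columns: the weight of the topography is balanced by the buoyancy of the root, ρ_c h = (ρ_m − ρ_c) r.
r = h · ρ_c / (ρ_m − ρ_c) = 1.634 km × 2.69 / (3.36 − 2.69) = 6.56 km.

6.56 km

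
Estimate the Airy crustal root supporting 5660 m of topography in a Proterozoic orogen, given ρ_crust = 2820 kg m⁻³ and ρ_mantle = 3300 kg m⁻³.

By Archimedes' principle applied to the lithosphere: the weight of the topography is balanced by the buoyancy of the root, ρ_c h = (ρ_m − ρ_c) r.
r = h · ρ_c / (ρ_m − ρ_c) = 5660 m × 2820 / (3300 − 2820) = 33300 m.

33300 m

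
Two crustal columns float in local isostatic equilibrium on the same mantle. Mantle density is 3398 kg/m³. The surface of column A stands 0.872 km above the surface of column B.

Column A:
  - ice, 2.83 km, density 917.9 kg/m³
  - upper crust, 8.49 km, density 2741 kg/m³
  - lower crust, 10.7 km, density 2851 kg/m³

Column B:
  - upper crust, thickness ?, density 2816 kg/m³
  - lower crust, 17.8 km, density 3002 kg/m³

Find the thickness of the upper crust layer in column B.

Take the compensation level at the base of the deeper column (depth z_c below the surface of column A) and equate Σ ρ_i t_i down to z_c; mantle fills any gap and the z_c terms cancel.
Column A: 2.83×917.9 + 8.49×2741 + 10.7×2851 + (z_c − 22.02)×3398
Column B: 0.872×0 + x×2816 + 17.8×3002 + (z_c − 0.872 − 17.8 − x)×3398
The z_c×3398 term appears on both sides and cancels. Collect the known terms of each column as K = Σ(ρt)_known − 3398 × (depth of known layers): K_A = 56374.447 − 3398×22.02 = −18449.513; K_B = 53435.6 − 3398×(0.872 + 17.8) = −10011.856.
Balance: K_A = K_B − x×(3398 − 2816), so x = (K_B − K_A)/(3398 − 2816) = 8437.66/582 = 14.5 km.

14.5 km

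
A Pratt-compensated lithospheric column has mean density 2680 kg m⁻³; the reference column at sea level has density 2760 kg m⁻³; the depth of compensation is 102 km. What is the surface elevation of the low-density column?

ρ_ref D = ρ (D + h) → h = D (ρ_ref − ρ)/ρ.
h = 102 km × (2760 − 2680)/2680 = 3.04 km.

3.04 km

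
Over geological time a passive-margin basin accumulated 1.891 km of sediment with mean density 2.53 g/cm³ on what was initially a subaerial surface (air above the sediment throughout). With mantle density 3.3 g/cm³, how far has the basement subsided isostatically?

1.45 km

Subaerial load: s = t ρ_sed / ρ_m = 1.891 km × 2.53/3.3 = 1.45 km.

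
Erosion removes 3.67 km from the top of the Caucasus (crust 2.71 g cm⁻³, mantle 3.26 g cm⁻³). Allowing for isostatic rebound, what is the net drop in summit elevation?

0.619 km

Rebound u = e ρ_c/ρ_m = 3.67 km × 2.71/3.26 = 3.051 km.
Net surface drop = e − u = 3.67 km − 3.051 km = e (ρ_m − ρ_c)/ρ_m = 0.619 km.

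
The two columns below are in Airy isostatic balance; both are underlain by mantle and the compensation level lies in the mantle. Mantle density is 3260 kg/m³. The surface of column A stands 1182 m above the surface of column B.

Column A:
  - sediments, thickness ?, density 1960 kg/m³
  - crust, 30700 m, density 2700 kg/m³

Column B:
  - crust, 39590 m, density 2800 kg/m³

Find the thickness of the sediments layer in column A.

Take the compensation level at the base of the deeper column (depth z_c below the surface of column A) and equate Σ ρ_i t_i down to z_c; mantle fills any gap and the z_c terms cancel.
Column A: x×1960 + 30700×2700 + (z_c − 30700 − x)×3260
Column B: 1182×0 + 39590×2800 + (z_c − 1182 − 39590)×3260
The z_c×3260 term appears on both sides and cancels. Collect the known terms of each column as K = Σ(ρt)_known − 3260 × (depth of known layers): K_A = 82890000 − 3260×30700 = −17192000; K_B = 110852000 − 3260×(1182 + 39590) = −22064720.
Balance: K_A − x×(3260 − 1960) = K_B, so x = (K_A − K_B)/(3260 − 1960) = 4872720/1300 = 3750 m.

3750 m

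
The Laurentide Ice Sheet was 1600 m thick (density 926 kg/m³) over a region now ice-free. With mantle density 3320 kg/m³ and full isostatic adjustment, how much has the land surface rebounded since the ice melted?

Removing the load lets mantle flow back in; uplift u satisfies ρ_ice t = ρ_m u.
u = t ρ_ice/ρ_m = 1600 m × 926/3320 = 446 m.

446 m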